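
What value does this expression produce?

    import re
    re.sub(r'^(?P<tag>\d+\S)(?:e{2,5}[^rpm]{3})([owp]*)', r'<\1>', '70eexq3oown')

Each match is replaced using the text its own group 1 captured.

'<70>n'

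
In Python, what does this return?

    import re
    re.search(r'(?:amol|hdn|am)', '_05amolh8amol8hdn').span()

`|` is ordered: at each position the engine commits to the first alternative that works.
The match spans [3:7] → 'amol'.

(3, 7)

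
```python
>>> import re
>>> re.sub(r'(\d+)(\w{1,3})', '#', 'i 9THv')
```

'i #'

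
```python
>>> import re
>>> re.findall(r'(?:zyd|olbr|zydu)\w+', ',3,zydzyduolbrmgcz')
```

['zydzyduolbrmgcz']

`findall` yields the raw match text (1 of them) because the pattern has no groups.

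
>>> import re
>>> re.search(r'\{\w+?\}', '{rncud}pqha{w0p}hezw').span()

(0, 7)

`re.search` tries every starting position until one works.
The match spans [0:7] → '{rncud}'.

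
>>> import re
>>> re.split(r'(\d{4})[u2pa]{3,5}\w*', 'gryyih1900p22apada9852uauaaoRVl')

['gryyih', '1900', '']

Pattern: exactly 4 of a digit (captured); then 3 to 5 of one of [u2pa]; then zero or more of a word character.
With a capturing group present, the delimiter's captured portion is kept in the result list.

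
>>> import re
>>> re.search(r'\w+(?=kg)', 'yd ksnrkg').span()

(3, 7)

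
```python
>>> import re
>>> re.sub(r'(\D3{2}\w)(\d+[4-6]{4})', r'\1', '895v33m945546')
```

'895v33m'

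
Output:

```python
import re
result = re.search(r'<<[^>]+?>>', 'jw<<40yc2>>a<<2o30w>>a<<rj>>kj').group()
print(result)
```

<<40yc2>>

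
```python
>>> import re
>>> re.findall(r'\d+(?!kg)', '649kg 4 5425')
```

['64', '4', '5425']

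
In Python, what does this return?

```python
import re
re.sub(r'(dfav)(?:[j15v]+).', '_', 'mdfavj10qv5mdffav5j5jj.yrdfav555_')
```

'm_qv5mdffav5j5jj.yr_'

Pattern: the literal 'df', then the literal 'av' (captured); then one or more of one of [j15v] (non-capturing group); then any character.
Matches: at [1:8] → 'dfavj10'; at [25:33] → 'dfav555_'.
Each match is replaced by '_'.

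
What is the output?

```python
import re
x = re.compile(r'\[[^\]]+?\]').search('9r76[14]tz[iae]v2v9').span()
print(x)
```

(4, 8)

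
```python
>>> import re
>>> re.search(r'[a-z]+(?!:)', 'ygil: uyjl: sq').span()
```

Because the assertion is negative and zero-width, positions next to the forbidden text are skipped.
`re.search` scans for the first position where the pattern succeeds.
The match spans [0:3] → 'ygi'.

(0, 3)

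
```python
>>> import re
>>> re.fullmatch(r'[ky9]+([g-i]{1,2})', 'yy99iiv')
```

None

The pattern matches one or more of one of [ky9]; then 1 to 2 of a character in [g-i] (captured).
For `fullmatch`, every character of the input must be accounted for by the pattern.
Here there's no way to consume every character, so the call returns None.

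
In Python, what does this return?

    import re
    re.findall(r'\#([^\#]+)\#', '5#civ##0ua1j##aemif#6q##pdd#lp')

['civ', '0ua1j', 'aemif', 'pdd']

Scanning left to right: at [1:6] match '#civ#', group 1 = 'civ'; at [6:13] match '#0ua1j#', group 1 = '0ua1j'; at [13:20] match '#aemif#', group 1 = 'aemif'; at [23:28] match '#pdd#', group 1 = 'pdd'.
`findall` collects group 1 from each match (4 total).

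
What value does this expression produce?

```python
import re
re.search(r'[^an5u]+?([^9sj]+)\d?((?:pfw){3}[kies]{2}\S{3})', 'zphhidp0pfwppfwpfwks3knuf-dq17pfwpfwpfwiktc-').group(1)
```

'3knuf-dq17'

This matches one or more of any character except [an5u] (lazy); then one or more of any character except [9sj] (captured); then optionally a digit; then the literal 'pfw' repeated 3 times, then exactly 2 of one of [kies], then exactly 3 of a non-whitespace character (captured).
`search` walks the string left to right and returns the first match it finds.
The match spans [0:44] → 'zphhidp0pfwppfwpfwks3knuf-dq17pfwpfwpfwiktc-'.
Captured: group 1 = '3knuf-dq17', group 2 = 'pfwpfwpfwiktc-'.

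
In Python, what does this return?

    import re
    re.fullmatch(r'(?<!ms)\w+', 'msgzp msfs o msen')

None

`re.fullmatch` requires the pattern to consume the entire string.
Here there's no way to consume every character, so the call returns None.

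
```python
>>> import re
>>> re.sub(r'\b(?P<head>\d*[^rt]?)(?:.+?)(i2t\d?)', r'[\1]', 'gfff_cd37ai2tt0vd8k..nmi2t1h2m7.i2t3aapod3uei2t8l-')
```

This matches a word boundary (`\b`, zero-width); then zero or more of a digit, then optionally any character except [rt] (captured as 'head'); then one or more of any character (lazy) (non-capturing group); then the literal 'i2t', then optionally a digit (captured).
With the lazy modifier that quantifier settles for the fewest repetitions that let the rest of the pattern succeed (the atoms after it are unaffected and can still be greedy).
Matches: at [0:13] → 'gfff_cd37ai2t'; at [19:27] → '..nmi2t1'; at [31:48] → '.i2t3aapod3uei2t8'.
`\1` in the replacement pulls in group 1's text for each match.

'[g]t0vd8k[.]h2m7[.]l-'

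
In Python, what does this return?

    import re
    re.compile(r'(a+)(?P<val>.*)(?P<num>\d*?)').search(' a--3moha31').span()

The pattern matches one or more of a literal 'a' (captured); then zero or more of any character (captured as 'val'); then zero or more of a digit (lazy) (captured as 'num').
Unlike `match`, `search` isn't anchored — it looks for the pattern anywhere in the string.
The match spans [1:11] → 'a--3moha31'.
Captured: group 1 = 'a', group 2 = '--3moha31', group 3 = ''.

(1, 11)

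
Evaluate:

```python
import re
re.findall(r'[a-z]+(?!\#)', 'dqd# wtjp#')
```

['dq', 'wtj']

`(?!…)`/`(?<!…)` only lets a position through if the neighbouring text does NOT match; no characters are consumed.
Walking the string: at [0:2] → 'dq'; at [5:8] → 'wtj'.
With no groups in the pattern, `findall` gives back each whole match — 2 here.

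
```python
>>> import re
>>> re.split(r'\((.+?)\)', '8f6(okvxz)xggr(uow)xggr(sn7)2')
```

['8f6', 'okvxz', 'xggr', 'uow', 'xggr', 'sn7', '2']

A non-greedy quantifier consumes as few characters as it can — just enough that the remainder of the pattern still matches from where it stops; whatever follows it matches normally.
With a capturing group present, the delimiter's captured portion is kept in the result list.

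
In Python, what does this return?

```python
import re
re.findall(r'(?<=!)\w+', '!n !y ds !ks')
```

['n', 'y', 'ks']

Because the assertion is zero-width, the text it checks is not consumed and won't appear in the result.
With no groups in the pattern, `findall` gives back each whole match — 3 here.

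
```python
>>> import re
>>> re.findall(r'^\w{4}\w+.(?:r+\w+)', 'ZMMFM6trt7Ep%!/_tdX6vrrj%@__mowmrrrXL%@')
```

This matches anchored at the start of the string; then exactly 4 of a word character, then one or more of a word character, then any character; then one or more of the literal 'r', then one or more of a word character (non-capturing group).
Matches: at [0:12] → 'ZMMFM6trt7Ep'.
With no groups in the pattern, `findall` gives back each whole match — 1 here.

['ZMMFM6trt7Ep']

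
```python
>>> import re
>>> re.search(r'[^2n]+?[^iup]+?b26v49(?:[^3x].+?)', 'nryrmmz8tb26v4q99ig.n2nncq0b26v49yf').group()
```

'6v4q99ig.n2nncq0b26v49yf'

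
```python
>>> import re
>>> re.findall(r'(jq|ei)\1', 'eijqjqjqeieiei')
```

['jq', 'ei']

`\1` has to match the exact text group 1 already captured.
Because there's exactly one group, `findall` drops the full match and keeps group 1 from each hit.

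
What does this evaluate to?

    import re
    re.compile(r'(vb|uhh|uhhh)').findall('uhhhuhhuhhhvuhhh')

['uhh', 'uhh', 'uhh', 'uhh']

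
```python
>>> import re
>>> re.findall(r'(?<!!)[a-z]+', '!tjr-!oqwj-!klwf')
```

['jr', 'qwj', 'lwf']

The negative lookahead/lookbehind blocks any match where the forbidden context is present.
Scanning left to right: at [2:4] → 'jr'; at [7:10] → 'qwj'; at [13:16] → 'lwf'.
No capturing groups, so `findall` returns the 3 full match strings.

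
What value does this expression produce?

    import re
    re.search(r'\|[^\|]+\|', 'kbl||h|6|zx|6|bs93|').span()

(4, 7)

`re.search` tries every starting position until one works.
The match spans [4:7] → '|h|'.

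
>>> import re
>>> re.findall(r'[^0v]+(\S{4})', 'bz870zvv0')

Pattern: one or more of any character except [0v]; then exactly 4 of a non-whitespace character (captured).
Matches: at [0:8] match 'bz870zvv', group 1 = '0zvv'.
Because there's exactly one group, `findall` drops the full match and keeps group 1 from the one hit.

['0zvv']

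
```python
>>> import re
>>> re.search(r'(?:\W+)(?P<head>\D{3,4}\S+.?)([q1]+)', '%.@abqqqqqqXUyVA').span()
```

This matches one or more of a non-word character (non-capturing group); then 3 to 4 of a non-digit, then one or more of a non-whitespace character, then optionally any character (captured as 'head'); then one or more of one of [q1] (captured).
Unlike `match`, `search` isn't anchored — it looks for the pattern anywhere in the string.
The match spans [0:11] → '%.@abqqqqqq'.
Captured: group 1 = 'abqqqqq', group 2 = 'q'.

(0, 11)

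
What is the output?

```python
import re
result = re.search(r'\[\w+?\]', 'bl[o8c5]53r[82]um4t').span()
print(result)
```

(2, 8)

`search` walks the string left to right and returns the first match it finds.
The match spans [2:8] → '[o8c5]'.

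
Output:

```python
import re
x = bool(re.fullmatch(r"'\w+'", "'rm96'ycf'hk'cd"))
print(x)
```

`re.fullmatch` is like wrapping the pattern in `^…$` (in single-line mode).
Here there's no way to consume every character, so the call returns None, and `bool(None)` is False.

False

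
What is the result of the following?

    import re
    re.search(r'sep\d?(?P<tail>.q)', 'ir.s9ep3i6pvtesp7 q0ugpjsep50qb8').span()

(24, 30)

The match spans [24:30] → 'sep50q'.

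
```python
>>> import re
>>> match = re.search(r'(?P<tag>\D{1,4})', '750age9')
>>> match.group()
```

The match spans [3:6] → 'age'.

'age'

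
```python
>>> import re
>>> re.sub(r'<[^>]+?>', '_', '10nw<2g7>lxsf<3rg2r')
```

Each match is replaced by '_'.

'10nw_lxsf<3rg2r'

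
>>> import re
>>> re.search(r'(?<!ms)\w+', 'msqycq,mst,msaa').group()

'msqycq'

The negative lookaround is zero-width — it rules out positions where the adjacent text would match, without consuming anything.
`search` walks the string left to right and returns the first match it finds.
The match spans [0:6] → 'msqycq'.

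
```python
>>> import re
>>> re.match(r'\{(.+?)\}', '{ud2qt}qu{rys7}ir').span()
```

(0, 7)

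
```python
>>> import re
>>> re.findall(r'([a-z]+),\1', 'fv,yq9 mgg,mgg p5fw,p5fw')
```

['mgg']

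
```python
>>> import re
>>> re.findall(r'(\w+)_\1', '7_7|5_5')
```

['7', '5']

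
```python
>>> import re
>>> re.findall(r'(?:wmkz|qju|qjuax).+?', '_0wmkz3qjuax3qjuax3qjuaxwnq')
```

`|` is ordered: at each position the engine commits to the first alternative that works.
Since nothing is captured, `findall` lists the 4 matched substrings directly.

['wmkz3', 'qjua', 'qjua', 'qjua']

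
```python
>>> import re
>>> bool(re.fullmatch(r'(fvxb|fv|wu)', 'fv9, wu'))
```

`fullmatch` succeeds only if the pattern covers the string from start to end.
Here there's no way to consume every character, so the call returns None, and `bool(None)` is False.

False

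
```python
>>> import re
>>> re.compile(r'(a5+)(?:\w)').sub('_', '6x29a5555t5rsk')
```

'6x29_5rsk'

Each match is replaced by '_'.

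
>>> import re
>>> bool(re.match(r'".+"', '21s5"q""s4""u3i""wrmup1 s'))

With `match`, the pattern is implicitly anchored at the beginning.
Here the pattern fails at index 0, so the call returns None, and `bool(None)` is False.

False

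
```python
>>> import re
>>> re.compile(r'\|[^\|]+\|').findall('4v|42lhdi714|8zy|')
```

Scanning left to right: at [2:13] → '|42lhdi714|'.
With no groups in the pattern, `findall` gives back each whole match — 1 here.

['|42lhdi714|']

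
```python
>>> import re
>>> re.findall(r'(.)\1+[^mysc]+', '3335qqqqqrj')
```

['3']

`\1` has to match the exact text group 1 already captured.
With a single group, `findall` returns only what that group captured — 1 item.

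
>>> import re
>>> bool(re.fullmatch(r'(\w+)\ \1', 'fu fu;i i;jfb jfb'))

`fullmatch` succeeds only if the pattern covers the string from start to end.
Here there's no way to consume every character, so the call returns None, and `bool(None)` is False.

False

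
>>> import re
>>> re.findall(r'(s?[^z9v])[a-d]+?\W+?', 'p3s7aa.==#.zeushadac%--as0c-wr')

['s7', 'sh', 's0']

The pattern matches optionally the literal 's', then any character except [z9v] (captured); then one or more of a character in [a-d] (lazy), then one or more of a non-word character (lazy).
Walking the string: at [2:7] match 's7aa.', group 1 = 's7'; at [14:21] match 'shadac%', group 1 = 'sh'; at [24:28] match 's0c-', group 1 = 's0'.
`findall` collects group 1 from each match (3 total).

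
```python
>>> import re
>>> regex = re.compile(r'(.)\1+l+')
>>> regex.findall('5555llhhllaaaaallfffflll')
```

['5', 'h', 'a', 'f']

A backreference is literal: `\1` must see the identical characters the first group matched.
Scanning left to right: at [0:6] match '5555ll', group 1 = '5'; at [6:10] match 'hhll', group 1 = 'h'; at [10:17] match 'aaaaall', group 1 = 'a'; at [17:24] match 'fffflll', group 1 = 'f'.
Because there's exactly one group, `findall` drops the full match and keeps group 1 from each hit.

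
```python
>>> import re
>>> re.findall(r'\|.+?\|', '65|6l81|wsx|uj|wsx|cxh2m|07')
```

['|6l81|', '|uj|', '|cxh2m|']

Matches: at [2:8] → '|6l81|'; at [11:15] → '|uj|'; at [18:25] → '|cxh2m|'.
Since nothing is captured, `findall` lists the 3 matched substrings directly.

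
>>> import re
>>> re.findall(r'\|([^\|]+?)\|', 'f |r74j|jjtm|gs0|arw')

`findall` collects group 1 from each match (2 total).

['r74j', 'gs0']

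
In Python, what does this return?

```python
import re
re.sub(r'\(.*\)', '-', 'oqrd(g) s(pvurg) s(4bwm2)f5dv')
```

Every occurrence is swapped for '-'.

'oqrd-f5dv'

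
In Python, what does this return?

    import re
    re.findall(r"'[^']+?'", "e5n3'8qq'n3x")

Walking the string: at [4:9] → "'8qq'".
With no groups in the pattern, `findall` gives back each whole match — 1 here.

["'8qq'"]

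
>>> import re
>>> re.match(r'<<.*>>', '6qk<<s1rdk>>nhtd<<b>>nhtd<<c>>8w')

None

With `match`, the pattern is implicitly anchored at the beginning.
Here the string doesn't start with a match, so the call returns None.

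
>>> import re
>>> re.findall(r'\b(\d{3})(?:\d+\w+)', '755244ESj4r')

['755']

The pattern matches a word boundary (`\b`, zero-width); then exactly 3 of a digit (captured); then one or more of a digit, then one or more of a word character (non-capturing group).
Walking the string: at [0:11] match '755244ESj4r', group 1 = '755'.
Because there's exactly one group, `findall` drops the full match and keeps group 1 from the one hit.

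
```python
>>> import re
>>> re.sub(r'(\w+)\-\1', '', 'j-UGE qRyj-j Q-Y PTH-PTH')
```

'j-UGE qRy Q-Y '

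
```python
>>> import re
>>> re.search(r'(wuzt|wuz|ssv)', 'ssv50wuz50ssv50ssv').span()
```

(0, 3)

The match spans [0:3] → 'ssv'.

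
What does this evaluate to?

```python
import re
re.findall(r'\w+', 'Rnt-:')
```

['Rnt']

Pattern: one or more of a word character.
Walking the string: at [0:3] → 'Rnt'.
`findall` yields the raw match text (1 of them) because the pattern has no groups.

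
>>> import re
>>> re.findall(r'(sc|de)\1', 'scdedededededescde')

['de', 'de', 'de']

`\1` has to match the exact text group 1 already captured.
Matches: at [2:6] match 'dede', group 1 = 'de'; at [6:10] match 'dede', group 1 = 'de'; at [10:14] match 'dede', group 1 = 'de'.
With a single group, `findall` returns only what that group captured — 3 items.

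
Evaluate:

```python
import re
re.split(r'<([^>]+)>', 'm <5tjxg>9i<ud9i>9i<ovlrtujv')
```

['m ', '5tjxg', '9i', 'ud9i', '9i<ovlrtujv']

Matches to split on: at [2:9] → '<5tjxg>'; at [11:17] → '<ud9i>'.
Because the pattern has a capturing group, `split` also inserts each captured text between the pieces.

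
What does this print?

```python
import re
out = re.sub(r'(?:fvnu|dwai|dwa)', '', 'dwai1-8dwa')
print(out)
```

1-8

The regex engine tests alternatives in the order written; an earlier branch that matches wins even if a later one would match more.
Every occurrence is swapped for ''.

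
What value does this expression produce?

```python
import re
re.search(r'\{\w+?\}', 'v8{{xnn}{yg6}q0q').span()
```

(3, 8)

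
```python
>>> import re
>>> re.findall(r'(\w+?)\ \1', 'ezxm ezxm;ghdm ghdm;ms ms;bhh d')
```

`\1` has to match the exact text group 1 already captured.
Matches: at [0:9] match 'ezxm ezxm', group 1 = 'ezxm'; at [10:19] match 'ghdm ghdm', group 1 = 'ghdm'; at [20:25] match 'ms ms', group 1 = 'ms'.
One capturing group, so `findall` returns just the captured substring from each match — 3 in all.

['ezxm', 'ghdm', 'ms']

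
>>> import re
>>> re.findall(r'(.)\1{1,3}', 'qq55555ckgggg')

`\1` is not a pattern — it's the concrete string captured by group 1, re-applied verbatim.
Walking the string: at [0:2] match 'qq', group 1 = 'q'; at [2:6] match '5555', group 1 = '5'; at [9:13] match 'gggg', group 1 = 'g'.
Because there's exactly one group, `findall` drops the full match and keeps group 1 from each hit.

['q', '5', 'g']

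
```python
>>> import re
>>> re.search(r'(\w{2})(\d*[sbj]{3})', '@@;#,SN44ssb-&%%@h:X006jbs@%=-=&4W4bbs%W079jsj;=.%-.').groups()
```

The match spans [5:12] → 'SN44ssb'.
Captured: group 1 = 'SN', group 2 = '44ssb'.

('SN', '44ssb')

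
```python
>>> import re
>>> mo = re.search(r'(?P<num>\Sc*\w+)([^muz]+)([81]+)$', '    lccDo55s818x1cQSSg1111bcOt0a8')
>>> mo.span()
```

(4, 33)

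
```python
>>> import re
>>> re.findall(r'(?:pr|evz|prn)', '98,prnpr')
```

['pr', 'pr']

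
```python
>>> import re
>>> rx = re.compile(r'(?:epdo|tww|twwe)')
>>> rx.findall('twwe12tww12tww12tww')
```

['tww', 'tww', 'tww', 'tww']

Branches in `(...|...)` are attempted left-to-right; the first branch that allows the whole pattern to succeed is taken.
Walking the string: at [0:3] → 'tww'; at [6:9] → 'tww'; at [11:14] → 'tww'; at [16:19] → 'tww'.
No capturing groups, so `findall` returns the 4 full match strings.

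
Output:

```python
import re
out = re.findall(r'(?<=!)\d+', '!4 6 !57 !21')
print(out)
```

['4', '57', '21']

The positive lookaround only admits positions where the adjacent text matches; those characters stay outside the span.
Matches: at [1:2] → '4'; at [6:8] → '57'; at [10:12] → '21'.
No capturing groups, so `findall` returns the 3 full match strings.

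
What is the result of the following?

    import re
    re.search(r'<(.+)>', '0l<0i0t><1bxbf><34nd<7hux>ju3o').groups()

('0i0t><1bxbf><34nd<7hux',)

`re.search` scans for the first position where the pattern succeeds.
The match spans [2:26] → '<0i0t><1bxbf><34nd<7hux>'.
Captured: group 1 = '0i0t><1bxbf><34nd<7hux'.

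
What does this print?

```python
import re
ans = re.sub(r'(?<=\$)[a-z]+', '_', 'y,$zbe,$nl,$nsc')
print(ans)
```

y,$_,$_,$_

The positive lookaround only admits positions where the adjacent text matches; those characters stay outside the span.
Every occurrence is swapped for '_'.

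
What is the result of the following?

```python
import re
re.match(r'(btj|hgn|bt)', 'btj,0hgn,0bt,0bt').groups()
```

('btj',)

The regex engine tests alternatives in the order written; an earlier branch that matches wins even if a later one would match more.
`re.match` only tries the pattern at the start of the string.
The match spans [0:3] → 'btj'.
Captured: group 1 = 'btj'.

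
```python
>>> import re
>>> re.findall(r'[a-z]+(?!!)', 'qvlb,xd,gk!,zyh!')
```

A negative assertion filters positions out without eating any characters.
Matches: at [0:4] → 'qvlb'; at [5:7] → 'xd'; at [8:9] → 'g'; at [12:14] → 'zy'.
With no groups in the pattern, `findall` gives back each whole match — 4 here.

['qvlb', 'xd', 'g', 'zy']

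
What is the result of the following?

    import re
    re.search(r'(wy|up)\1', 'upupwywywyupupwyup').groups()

`\1` is not a pattern — it's the concrete string captured by group 1, re-applied verbatim.
`search` walks the string left to right and returns the first match it finds.
The match spans [0:4] → 'upup'.
Captured: group 1 = 'up'.

('up',)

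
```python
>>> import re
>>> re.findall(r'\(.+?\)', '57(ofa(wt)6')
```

No capturing groups, so `findall` returns the 1 full match string.

['(ofa(wt)']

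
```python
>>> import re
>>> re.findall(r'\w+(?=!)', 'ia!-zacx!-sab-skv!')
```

The positive lookaround only admits positions where the adjacent text matches; those characters stay outside the span.
No capturing groups, so `findall` returns the 3 full match strings.

['ia', 'zacx', 'skv']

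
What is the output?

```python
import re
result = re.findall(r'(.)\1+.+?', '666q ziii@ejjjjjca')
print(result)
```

After group 1 captures some text, `\1` only succeeds where that same text appears again.
Walking the string: at [0:4] match '666q', group 1 = '6'; at [6:10] match 'iii@', group 1 = 'i'; at [11:17] match 'jjjjjc', group 1 = 'j'.
One capturing group, so `findall` returns just the captured substring from each match — 3 in all.

['6', 'i', 'j']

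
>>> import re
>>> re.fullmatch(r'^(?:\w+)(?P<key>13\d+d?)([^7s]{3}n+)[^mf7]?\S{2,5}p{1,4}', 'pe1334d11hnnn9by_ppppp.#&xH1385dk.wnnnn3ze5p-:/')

None

The pattern matches anchored at the start of the string; then one or more of a word character (non-capturing group); then the literal '13', then one or more of a digit, then optionally a literal 'd' (captured as 'key'); then exactly 3 of any character except [7s], then one or more of the literal 'n' (captured); then optionally any character except [mf7], then 2 to 5 of a non-whitespace character, then 1 to 4 of the literal 'p'.
For `fullmatch`, every character of the input must be accounted for by the pattern.
Here the pattern can't cover the whole string, so the call returns None.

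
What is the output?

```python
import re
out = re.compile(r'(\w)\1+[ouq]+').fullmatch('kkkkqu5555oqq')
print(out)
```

`re.fullmatch` requires the pattern to consume the entire string.
Here there's no way to consume every character, so the call returns None.

None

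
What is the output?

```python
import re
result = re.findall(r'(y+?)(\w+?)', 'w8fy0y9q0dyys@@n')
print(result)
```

[('y', '0'), ('y', '9'), ('y', 'y')]

This matches one or more of a literal 'y' (lazy) (captured); then one or more of a word character (lazy) (captured).
Matches: at [3:5] match 'y0', groups = ('y', '0'); at [5:7] match 'y9', groups = ('y', '9'); at [10:12] match 'yy', groups = ('y', 'y').
With 2 capturing groups, `findall` returns a 2-tuple per match.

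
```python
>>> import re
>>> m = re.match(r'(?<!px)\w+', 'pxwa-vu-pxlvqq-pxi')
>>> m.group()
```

'pxwa'

The negative lookaround is zero-width — it rules out positions where the adjacent text would match, without consuming anything.
`match` is anchored at position 0; if the pattern doesn't fit there, it returns None.
The match spans [0:4] → 'pxwa'.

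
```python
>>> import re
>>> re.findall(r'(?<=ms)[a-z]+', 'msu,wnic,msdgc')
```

['u', 'dgc']

The lookaround is zero-width — it requires the adjacent text to match without consuming it, so the asserted text isn't part of the match.
Since nothing is captured, `findall` lists the 2 matched substrings directly.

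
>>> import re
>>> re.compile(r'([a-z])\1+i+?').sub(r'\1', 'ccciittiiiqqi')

'citiiq'

`\1` has to match the exact text group 1 already captured.
Each match is replaced using the text its own group 1 captured.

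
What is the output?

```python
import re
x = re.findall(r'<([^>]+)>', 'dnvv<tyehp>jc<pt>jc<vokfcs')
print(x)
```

['tyehp', 'pt']

Scanning left to right: at [4:11] match '<tyehp>', group 1 = 'tyehp'; at [13:17] match '<pt>', group 1 = 'pt'.
One capturing group, so `findall` returns just the captured substring from each match — 2 in all.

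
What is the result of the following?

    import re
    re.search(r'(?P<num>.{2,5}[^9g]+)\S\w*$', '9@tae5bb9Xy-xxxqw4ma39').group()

'e5bb9Xy-xxxqw4ma39'

This matches 2 to 5 of any character, then one or more of any character except [9g] (captured as 'num'); then a non-whitespace character, then zero or more of a word character; then anchored at the end.
`re.search` scans for the first position where the pattern succeeds.
The match spans [4:22] → 'e5bb9Xy-xxxqw4ma39'.
Captured: group 1 = 'e5bb9Xy-xxxqw4ma3'.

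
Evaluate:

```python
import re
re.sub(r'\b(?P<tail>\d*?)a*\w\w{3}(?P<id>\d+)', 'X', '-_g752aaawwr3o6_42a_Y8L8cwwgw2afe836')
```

'-Xaaawwr3o6_42a_Y8L8cwwgw2afe836'

Pattern: a word boundary (`\b`, zero-width); then zero or more of a digit (lazy) (captured as 'tail'); then zero or more of the literal 'a', then a word character, then exactly 3 of a word character; then one or more of a digit (captured as 'id').
Matches: at [1:6] → '_g752'.
`sub` substitutes 'X' at each match site.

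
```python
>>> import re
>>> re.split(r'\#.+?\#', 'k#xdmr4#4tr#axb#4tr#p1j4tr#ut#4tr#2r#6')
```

['k', '4tr', '4tr', 'ut', '2r#6']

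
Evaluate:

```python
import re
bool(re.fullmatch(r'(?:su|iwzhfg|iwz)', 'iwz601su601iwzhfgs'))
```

False

`re.fullmatch` is like wrapping the pattern in `^…$` (in single-line mode).
Here there's no way to consume every character, so the call returns None, and `bool(None)` is False.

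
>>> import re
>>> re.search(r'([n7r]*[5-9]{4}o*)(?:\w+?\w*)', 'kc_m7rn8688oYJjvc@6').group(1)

'7rn8688o'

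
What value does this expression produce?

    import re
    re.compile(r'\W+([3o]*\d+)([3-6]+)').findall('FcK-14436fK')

This matches one or more of a non-word character; then zero or more of one of [3o], then one or more of a digit (captured); then one or more of a character in [3-6] (captured).
`findall` packs the 2 group values into a tuple for every match.

[('1443', '6')]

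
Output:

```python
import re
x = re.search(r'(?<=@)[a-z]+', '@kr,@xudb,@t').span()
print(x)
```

The lookaround is zero-width — it requires the adjacent text to match without consuming it, so the asserted text isn't part of the match.
`re.search` scans for the first position where the pattern succeeds.
The match spans [1:3] → 'kr'.

(1, 3)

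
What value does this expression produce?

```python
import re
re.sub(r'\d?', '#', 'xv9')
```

'#x#v##'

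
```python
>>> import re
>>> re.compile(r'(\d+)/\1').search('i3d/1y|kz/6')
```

`\1` is not a pattern — it's the concrete string captured by group 1, re-applied verbatim.
Here nothing in the string fits, so the call returns None.

None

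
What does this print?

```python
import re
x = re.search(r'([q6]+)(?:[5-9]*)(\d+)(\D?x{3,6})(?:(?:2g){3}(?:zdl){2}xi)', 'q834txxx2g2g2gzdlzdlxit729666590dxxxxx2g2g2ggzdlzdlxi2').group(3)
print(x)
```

Pattern: one or more of one of [q6] (captured); then zero or more of a character in [5-9] (non-capturing group); then one or more of a digit (captured); then optionally a non-digit, then 3 to 6 of a literal 'x' (captured); then the literal '2g' repeated 3 times, then the literal 'zdl' repeated 2 times, then the literal 'xi' (non-capturing group).
`re.search` tries every starting position until one works.
The match spans [0:22] → 'q834txxx2g2g2gzdlzdlxi'.
Captured: group 1 = 'q', group 2 = '34', group 3 = 'txxx'.

txxx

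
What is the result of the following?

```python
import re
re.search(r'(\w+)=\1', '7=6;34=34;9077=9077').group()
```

A backreference is literal: `\1` must see the identical characters the first group matched.
`re.search` scans for the first position where the pattern succeeds.
The match spans [4:9] → '34=34'.
Captured: group 1 = '34'.

'34=34'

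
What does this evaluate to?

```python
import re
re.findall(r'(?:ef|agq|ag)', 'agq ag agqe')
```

`|` is ordered: at each position the engine commits to the first alternative that works.
Scanning left to right: at [0:3] → 'agq'; at [4:6] → 'ag'; at [7:10] → 'agq'.
Since nothing is captured, `findall` lists the 3 matched substrings directly.

['agq', 'ag', 'agq']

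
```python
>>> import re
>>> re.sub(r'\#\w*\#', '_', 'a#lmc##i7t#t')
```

Matches: at [1:6] → '#lmc#'; at [6:11] → '#i7t#'.
Each match is replaced by '_'.

'a__t'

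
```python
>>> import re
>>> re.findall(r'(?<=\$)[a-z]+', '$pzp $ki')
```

['pzp', 'ki']

Lookahead/lookbehind check context without consuming it, so the matched span excludes the asserted characters.
No capturing groups, so `findall` returns the 2 full match strings.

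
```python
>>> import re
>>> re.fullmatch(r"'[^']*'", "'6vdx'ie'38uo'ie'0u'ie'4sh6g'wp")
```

`re.fullmatch` requires the pattern to consume the entire string.
Here there's no way to consume every character, so the call returns None.

None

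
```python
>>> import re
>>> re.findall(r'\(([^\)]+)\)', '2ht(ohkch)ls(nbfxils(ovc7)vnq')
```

One capturing group, so `findall` returns just the captured substring from each match — 2 in all.

['ohkch', 'nbfxils(ovc7']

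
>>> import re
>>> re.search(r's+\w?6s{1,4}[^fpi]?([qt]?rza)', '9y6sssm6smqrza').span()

(3, 14)

Pattern: one or more of the literal 's', then optionally a word character, then a literal '6'; then 1 to 4 of a literal 's', then optionally any character except [fpi]; then optionally one of [qt], then the literal 'rza' (captured).
`re.search` tries every starting position until one works.
The match spans [3:14] → 'sssm6smqrza'.
Captured: group 1 = 'qrza'.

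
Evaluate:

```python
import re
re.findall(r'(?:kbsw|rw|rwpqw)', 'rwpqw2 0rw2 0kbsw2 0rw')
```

['rw', 'rw', 'kbsw', 'rw']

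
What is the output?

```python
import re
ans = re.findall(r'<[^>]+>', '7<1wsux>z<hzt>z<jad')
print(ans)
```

['<1wsux>', '<hzt>']

`findall` yields the raw match text (2 of them) because the pattern has no groups.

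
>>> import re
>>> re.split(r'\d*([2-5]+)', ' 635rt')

[' ', '5', 'rt']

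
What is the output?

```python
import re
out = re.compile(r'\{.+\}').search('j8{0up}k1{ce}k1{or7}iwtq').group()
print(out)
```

{0up}k1{ce}k1{or7}

Unlike `match`, `search` isn't anchored — it looks for the pattern anywhere in the string.
The match spans [2:20] → '{0up}k1{ce}k1{or7}'.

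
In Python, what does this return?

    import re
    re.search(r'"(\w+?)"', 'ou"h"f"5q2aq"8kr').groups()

`search` walks the string left to right and returns the first match it finds.
The match spans [2:5] → '"h"'.
Captured: group 1 = 'h'.

('h',)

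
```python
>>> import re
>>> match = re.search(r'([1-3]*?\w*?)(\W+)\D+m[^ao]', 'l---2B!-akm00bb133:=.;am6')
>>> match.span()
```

(4, 12)

The pattern matches zero or more of a character in [1-3] (lazy), then zero or more of a word character (lazy) (captured); then one or more of a non-word character (captured); then one or more of a non-digit; then a literal 'm', then any character except [ao].
`re.search` tries every starting position until one works.
The match spans [4:12] → '2B!-akm0'.
Captured: group 1 = '2B', group 2 = '!-'.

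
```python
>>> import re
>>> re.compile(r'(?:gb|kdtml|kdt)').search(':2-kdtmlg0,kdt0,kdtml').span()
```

`|` is ordered: at each position the engine commits to the first alternative that works.
The match spans [3:8] → 'kdtml'.

(3, 8)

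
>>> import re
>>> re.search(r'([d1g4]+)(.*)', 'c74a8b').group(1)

'4'

The pattern matches one or more of one of [d1g4] (captured); then zero or more of any character (captured).
Unlike `match`, `search` isn't anchored — it looks for the pattern anywhere in the string.
The match spans [2:6] → '4a8b'.
Captured: group 1 = '4', group 2 = 'a8b'.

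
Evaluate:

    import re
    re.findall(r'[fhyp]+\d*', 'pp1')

['pp1']

This matches one or more of one of [fhyp]; then zero or more of a digit.
Matches: at [0:3] → 'pp1'.
Since nothing is captured, `findall` lists the 1 matched substring directly.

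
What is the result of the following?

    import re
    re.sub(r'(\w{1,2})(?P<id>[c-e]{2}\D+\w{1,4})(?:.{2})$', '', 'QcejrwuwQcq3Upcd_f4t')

'QcejrwuwQcq3'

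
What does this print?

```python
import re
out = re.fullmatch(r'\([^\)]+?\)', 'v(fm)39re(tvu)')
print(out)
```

None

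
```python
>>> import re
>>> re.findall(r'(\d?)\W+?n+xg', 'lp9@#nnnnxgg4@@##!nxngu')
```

The pattern matches optionally a digit (captured); then one or more of a non-word character (lazy); then one or more of a literal 'n', then the literal 'xg'.
Walking the string: at [2:11] match '9@#nnnnxg', group 1 = '9'.
With a single group, `findall` returns only what that group captured — 1 item.

['9']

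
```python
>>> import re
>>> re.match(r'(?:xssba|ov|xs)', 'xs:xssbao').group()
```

'xs'

`re.match` only tries the pattern at the start of the string.
The match spans [0:2] → 'xs'.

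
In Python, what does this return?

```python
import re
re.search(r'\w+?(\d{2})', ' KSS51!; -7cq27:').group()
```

'KSS51'

This matches one or more of a word character (lazy); then exactly 2 of a digit (captured).
`search` walks the string left to right and returns the first match it finds.
The match spans [1:6] → 'KSS51'.
Captured: group 1 = '51'.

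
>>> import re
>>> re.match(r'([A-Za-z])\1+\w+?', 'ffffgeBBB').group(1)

The match spans [0:5] → 'ffffg'.
Captured: group 1 = 'f'.

'f'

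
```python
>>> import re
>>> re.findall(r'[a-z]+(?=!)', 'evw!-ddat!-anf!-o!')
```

['evw', 'ddat', 'anf', 'o']

The `(?=…)`/`(?<=…)` assertion just peeks at neighbouring text; it doesn't advance the match position.
Matches: at [0:3] → 'evw'; at [5:9] → 'ddat'; at [11:14] → 'anf'; at [16:17] → 'o'.
Since nothing is captured, `findall` lists the 4 matched substrings directly.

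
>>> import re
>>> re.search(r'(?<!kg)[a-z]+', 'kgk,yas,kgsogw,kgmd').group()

Because the assertion is negative and zero-width, positions next to the forbidden text are skipped.
The match spans [0:3] → 'kgk'.

'kgk'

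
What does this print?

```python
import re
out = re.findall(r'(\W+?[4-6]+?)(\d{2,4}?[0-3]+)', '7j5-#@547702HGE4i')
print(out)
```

This matches one or more of a non-word character (lazy), then one or more of a character in [4-6] (lazy) (captured); then 2 to 4 of a digit (lazy), then one or more of a character in [0-3] (captured).
Walking the string: at [3:12] match '-#@547702', groups = ('-#@5', '47702').
With 2 capturing groups, `findall` returns a 2-tuple per match.

[('-#@5', '47702')]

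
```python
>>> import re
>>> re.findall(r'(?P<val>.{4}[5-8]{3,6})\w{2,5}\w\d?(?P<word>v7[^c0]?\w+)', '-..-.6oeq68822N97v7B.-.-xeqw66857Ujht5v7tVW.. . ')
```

[('6oeq688', 'v7B'), ('xeqw66857', 'v7tVW')]

The pattern matches exactly 4 of any character, then 3 to 6 of a character in [5-8] (captured as 'val'); then 2 to 5 of a word character, then a word character, then optionally a digit; then the literal 'v7', then optionally any character except [c0], then one or more of a word character (captured as 'word').
Walking the string: at [5:20] match '6oeq68822N97v7B', groups = ('6oeq688', 'v7B'); at [24:43] match 'xeqw66857Ujht5v7tVW', groups = ('xeqw66857', 'v7tVW').
`findall` packs the 2 group values into a tuple for every match.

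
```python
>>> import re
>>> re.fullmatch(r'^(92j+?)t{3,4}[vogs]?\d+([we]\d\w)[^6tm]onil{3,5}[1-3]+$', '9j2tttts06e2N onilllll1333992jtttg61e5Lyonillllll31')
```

This matches anchored at the start of the string; then the literal '92', then one or more of a literal 'j' (lazy) (captured); then 3 to 4 of a literal 't', then optionally one of [vogs], then one or more of a digit; then one of [we], then a digit, then a word character (captured); then any character except [6tm], then the literal 'oni', then 3 to 5 of the literal 'l'; then one or more of a character in [1-3]; then anchored at the end.
`re.fullmatch` is like wrapping the pattern in `^…$` (in single-line mode).
Here the pattern can't cover the whole string, so the call returns None.

None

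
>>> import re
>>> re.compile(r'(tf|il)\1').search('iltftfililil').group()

'tftf'

A backreference is literal: `\1` must see the identical characters the first group matched.
The match spans [2:6] → 'tftf'.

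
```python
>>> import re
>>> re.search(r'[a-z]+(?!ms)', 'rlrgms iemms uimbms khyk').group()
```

A negative assertion filters positions out without eating any characters.
`re.search` scans for the first position where the pattern succeeds.
The match spans [0:6] → 'rlrgms'.

'rlrgms'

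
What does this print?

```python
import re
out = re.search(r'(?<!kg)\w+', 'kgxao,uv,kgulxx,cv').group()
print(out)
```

`(?!…)`/`(?<!…)` only lets a position through if the neighbouring text does NOT match; no characters are consumed.
The match spans [0:5] → 'kgxao'.

kgxao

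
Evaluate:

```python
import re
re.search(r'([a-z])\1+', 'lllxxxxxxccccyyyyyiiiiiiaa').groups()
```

('l',)

`\1` has to match the exact text group 1 already captured.
Unlike `match`, `search` isn't anchored — it looks for the pattern anywhere in the string.
The match spans [0:3] → 'lll'.
Captured: group 1 = 'l'.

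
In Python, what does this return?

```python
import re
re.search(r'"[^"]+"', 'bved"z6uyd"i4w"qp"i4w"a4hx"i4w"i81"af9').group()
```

'"z6uyd"'

`re.search` scans for the first position where the pattern succeeds.
The match spans [4:11] → '"z6uyd"'.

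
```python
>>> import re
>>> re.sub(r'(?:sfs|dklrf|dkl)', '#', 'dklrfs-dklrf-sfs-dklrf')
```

'#s-#-#-#'

The regex engine tests alternatives in the order written; an earlier branch that matches wins even if a later one would match more.
Each match is replaced by '#'.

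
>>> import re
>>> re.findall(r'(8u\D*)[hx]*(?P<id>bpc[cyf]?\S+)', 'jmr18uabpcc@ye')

The pattern matches the literal '8u', then zero or more of a non-digit (captured); then zero or more of one of [hx]; then the literal 'bpc', then optionally one of [cyf], then one or more of a non-whitespace character (captured as 'id').
Walking the string: at [4:14] match '8uabpcc@ye', groups = ('8ua', 'bpcc@ye').
With 2 capturing groups, `findall` returns a 2-tuple per match.

[('8ua', 'bpcc@ye')]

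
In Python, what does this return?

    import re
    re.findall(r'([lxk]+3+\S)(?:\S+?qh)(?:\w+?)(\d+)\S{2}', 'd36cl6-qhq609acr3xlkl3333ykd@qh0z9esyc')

[('xlkl3333y', '9')]

This matches one or more of one of [lxk], then one or more of the literal '3', then a non-whitespace character (captured); then one or more of a non-whitespace character (lazy), then the literal 'qh' (non-capturing group); then one or more of a word character (lazy) (non-capturing group); then one or more of a digit (captured); then exactly 2 of a non-whitespace character.
Matches: at [17:36] match 'xlkl3333ykd@qh0z9es', groups = ('xlkl3333y', '9').
Multiple groups make `findall` return tuples — one 2-tuple for the one match.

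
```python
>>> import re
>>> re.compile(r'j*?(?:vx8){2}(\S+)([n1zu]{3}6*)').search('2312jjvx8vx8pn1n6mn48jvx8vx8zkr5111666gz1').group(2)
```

The match spans [4:38] → 'jjvx8vx8pn1n6mn48jvx8vx8zkr5111666'.
Captured: group 1 = 'pn1n6mn48jvx8vx8zkr5', group 2 = '111666'.

'111666'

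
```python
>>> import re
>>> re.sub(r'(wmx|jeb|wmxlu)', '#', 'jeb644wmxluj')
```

The regex engine tests alternatives in the order written; an earlier branch that matches wins even if a later one would match more.
Matches: at [0:3] → 'jeb'; at [6:9] → 'wmx'.
Each match is replaced by '#'.

'#644#luj'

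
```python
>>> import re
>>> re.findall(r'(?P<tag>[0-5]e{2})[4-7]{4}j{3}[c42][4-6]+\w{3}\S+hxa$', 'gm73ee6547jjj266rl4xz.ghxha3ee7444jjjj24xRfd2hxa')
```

['3ee']

This matches a character in [0-5], then exactly 2 of the literal 'e' (captured as 'tag'); then exactly 4 of a character in [4-7], then exactly 3 of the literal 'j'; then one of [c42], then one or more of a character in [4-6], then exactly 3 of a word character; then one or more of a non-whitespace character; then the literal 'hx', then a literal 'a'; then anchored at the end.
Walking the string: at [3:48] match '3ee6547jjj266rl4xz.ghxha3ee7444jjjj24xRfd2hxa', group 1 = '3ee'.
One capturing group, so `findall` returns just the captured substring from the one match — 1 in all.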